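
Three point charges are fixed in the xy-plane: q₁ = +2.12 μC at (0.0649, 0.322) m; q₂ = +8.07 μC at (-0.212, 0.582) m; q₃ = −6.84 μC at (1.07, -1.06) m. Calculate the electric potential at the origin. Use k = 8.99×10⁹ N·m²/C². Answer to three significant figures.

1.34×10⁵ V

The total potential is the scalar sum of each charge's contribution, V = Σ kqᵢ/rᵢ.
Distances from the field point to each charge: r₁ = 0.328 m, r₂ = 0.619 m, r₃ = 1.51 m.
V = k[(2.12×10⁻⁶)/(0.328) + (8.07×10⁻⁶)/(0.619) + (-6.84×10⁻⁶)/(1.51)] = 1.34×10⁵ V.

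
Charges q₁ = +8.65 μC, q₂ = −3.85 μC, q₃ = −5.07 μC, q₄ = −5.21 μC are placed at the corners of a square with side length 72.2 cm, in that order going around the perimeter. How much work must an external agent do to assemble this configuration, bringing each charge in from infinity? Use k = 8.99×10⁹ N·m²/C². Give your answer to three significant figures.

The work to assemble the configuration equals its total potential energy, U = Σ kqᵢqⱼ/rᵢⱼ over all pairs.
The four side pairs have separation 0.722 m and the two diagonal pairs 1.02 m.
Summing all 6 pair terms gives U = -0.613 J.

-0.613 J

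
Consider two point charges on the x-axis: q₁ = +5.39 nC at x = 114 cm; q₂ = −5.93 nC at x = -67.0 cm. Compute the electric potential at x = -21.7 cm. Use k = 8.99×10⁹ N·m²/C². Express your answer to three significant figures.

The total potential is the scalar sum of each charge's contribution, V = Σ kqᵢ/rᵢ.
Distances from the field point to each charge: r₁ = 1.36 m, r₂ = 0.453 m.
V = k[(5.39×10⁻⁹)/(1.36) + (-5.93×10⁻⁹)/(0.453)] = -82.0 V.

-82.0 V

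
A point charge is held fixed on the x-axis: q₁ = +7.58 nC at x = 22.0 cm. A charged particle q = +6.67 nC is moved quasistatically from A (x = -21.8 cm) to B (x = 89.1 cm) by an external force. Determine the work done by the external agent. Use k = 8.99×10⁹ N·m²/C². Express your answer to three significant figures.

For quasistatic motion the external work equals the change in potential energy: W_ext = qΔV = q(V_B − V_A).
At A: distance to the source charge is 0.438 m; V_A = kq₁/r = 156 V.
At B: distance to the source charge is 0.671 m; V_B = kq₁/r = 102 V.
ΔV = V_B − V_A = -54.0 V.
W_ext = qΔV = (6.67×10⁻⁹ C)(-54.0 V) = -3.60×10⁻⁷ J.

-3.60×10⁻⁷ J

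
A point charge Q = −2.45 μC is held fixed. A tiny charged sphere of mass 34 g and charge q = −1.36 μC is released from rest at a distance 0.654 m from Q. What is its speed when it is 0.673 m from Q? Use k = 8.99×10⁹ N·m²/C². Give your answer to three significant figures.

Only the electrostatic force acts, so mechanical energy is conserved: ½mv² = U₁ − U₂ = kQq(1/r₁ − 1/r₂).
U₁ − U₂ = (8.99×10⁹ N·m²/C²)(-2.45×10⁻⁶ C)(-1.36×10⁻⁶ C)(1/0.654 − 1/0.673) = 1.29×10⁻³ J.
v = √(2·1.29×10⁻³/0.0340) = 0.276 m/s.

0.276 m/s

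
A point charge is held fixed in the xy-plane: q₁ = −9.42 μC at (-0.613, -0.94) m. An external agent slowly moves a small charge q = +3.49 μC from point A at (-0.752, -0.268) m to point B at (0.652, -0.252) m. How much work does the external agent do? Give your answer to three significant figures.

For quasistatic motion the external work equals the change in potential energy: W_ext = qΔV = q(V_B − V_A).
At A: distance to the source charge is 0.686 m; V_A = kq₁/r = -1.23×10⁵ V.
At B: distance to the source charge is 1.44 m; V_B = kq₁/r = -5.88×10⁴ V.
ΔV = V_B − V_A = 6.46×10⁴ V.
W_ext = qΔV = (3.49×10⁻⁶ C)(6.46×10⁴ V) = 0.225 J.

0.225 J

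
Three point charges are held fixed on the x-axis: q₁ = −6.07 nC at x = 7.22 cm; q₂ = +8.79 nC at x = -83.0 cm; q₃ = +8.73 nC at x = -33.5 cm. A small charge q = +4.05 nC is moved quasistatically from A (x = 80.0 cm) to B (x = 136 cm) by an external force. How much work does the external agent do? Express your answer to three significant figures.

For quasistatic motion the external work equals the change in potential energy: W_ext = qΔV = q(V_B − V_A).
At A: distances to the source charges are 0.728 m, 1.63 m, 1.14 m; V_A = Σ kqᵢ/rᵢ = 42.6 V.
At B: distances to the source charges are 1.29 m, 2.19 m, 1.70 m; V_B = Σ kqᵢ/rᵢ = 40.0 V.
ΔV = V_B − V_A = -2.64 V.
W_ext = qΔV = (4.05×10⁻⁹ C)(-2.64 V) = -1.07×10⁻⁸ J.

-1.07×10⁻⁸ J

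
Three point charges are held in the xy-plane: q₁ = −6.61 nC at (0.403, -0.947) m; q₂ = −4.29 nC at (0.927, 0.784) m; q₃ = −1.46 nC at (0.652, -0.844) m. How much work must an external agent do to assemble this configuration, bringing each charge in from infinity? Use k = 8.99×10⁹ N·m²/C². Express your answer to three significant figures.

4.97×10⁻⁷ J

The assembly work is the sum of pairwise potential energies, U = Σ_{i<j} kqᵢqⱼ/rᵢⱼ.
Pair separations: r₁₂ = 1.81 m, r₁₃ = 0.269 m, r₂₃ = 1.65 m.
U = (1.41×10⁻⁷) + (3.22×10⁻⁷) + (3.41×10⁻⁸) = 4.97×10⁻⁷ J.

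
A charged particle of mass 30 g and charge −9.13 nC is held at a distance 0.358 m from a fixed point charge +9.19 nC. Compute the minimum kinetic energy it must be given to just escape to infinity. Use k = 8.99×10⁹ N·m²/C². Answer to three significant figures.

2.11×10⁻⁶ J

To just escape, total mechanical energy must reach zero at infinity: ½mv²_min + U = 0, so ½mv²_min = −U = |kQq|/r.
|U| = |kQq|/r = (8.99×10⁹ N·m²/C²)(9.19×10⁻⁹)(9.13×10⁻⁹)/(0.358) = 2.11×10⁻⁶ J.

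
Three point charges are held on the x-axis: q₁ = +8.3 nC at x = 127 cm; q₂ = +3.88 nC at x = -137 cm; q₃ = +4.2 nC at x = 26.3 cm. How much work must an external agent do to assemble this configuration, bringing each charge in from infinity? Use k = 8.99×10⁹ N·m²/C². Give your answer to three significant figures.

5.11×10⁻⁷ J

The assembly work is the sum of pairwise potential energies, U = Σ_{i<j} kqᵢqⱼ/rᵢⱼ.
Pair separations: r₁₂ = 2.64 m, r₁₃ = 1.01 m, r₂₃ = 1.63 m.
U = (1.10×10⁻⁷) + (3.11×10⁻⁷) + (8.97×10⁻⁸) = 5.11×10⁻⁷ J.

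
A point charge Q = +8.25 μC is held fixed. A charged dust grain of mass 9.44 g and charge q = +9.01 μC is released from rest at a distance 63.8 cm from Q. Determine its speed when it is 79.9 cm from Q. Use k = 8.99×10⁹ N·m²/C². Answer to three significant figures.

Only the electrostatic force acts, so mechanical energy is conserved: ½mv² = U₁ − U₂ = kQq(1/r₁ − 1/r₂).
U₁ − U₂ = (8.99×10⁹ N·m²/C²)(8.25×10⁻⁶ C)(9.01×10⁻⁶ C)(1/0.638 − 1/0.799) = 0.211 J.
v = √(2·0.211/9.44×10⁻³) = 6.69 m/s.

6.69 m/s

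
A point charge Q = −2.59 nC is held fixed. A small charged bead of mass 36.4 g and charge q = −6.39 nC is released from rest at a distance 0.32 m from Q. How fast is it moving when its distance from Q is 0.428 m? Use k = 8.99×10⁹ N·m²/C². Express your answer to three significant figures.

Only the electrostatic force acts, so mechanical energy is conserved: ½mv² = U₁ − U₂ = kQq(1/r₁ − 1/r₂).
U₁ − U₂ = (8.99×10⁹ N·m²/C²)(-2.59×10⁻⁹ C)(-6.39×10⁻⁹ C)(1/0.320 − 1/0.428) = 1.17×10⁻⁷ J.
v = √(2·1.17×10⁻⁷/0.0364) = 2.54×10⁻³ m/s.

2.54×10⁻³ m/s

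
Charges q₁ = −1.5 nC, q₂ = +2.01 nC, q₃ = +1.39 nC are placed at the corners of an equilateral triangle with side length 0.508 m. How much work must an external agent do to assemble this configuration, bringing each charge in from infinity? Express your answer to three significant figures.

-4.08×10⁻⁸ J

The work to assemble the configuration equals its total potential energy, U = Σ kqᵢqⱼ/rᵢⱼ over all pairs.
All three pair separations equal the side length, 0.508 m.
U = (-5.34×10⁻⁸) + (-3.69×10⁻⁸) + (4.94×10⁻⁸) = -4.08×10⁻⁸ J.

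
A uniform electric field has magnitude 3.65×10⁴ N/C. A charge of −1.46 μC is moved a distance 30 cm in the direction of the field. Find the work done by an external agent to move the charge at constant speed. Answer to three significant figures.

The potential change for a displacement 30 cm in the direction of the field is ΔV = −Ed = -1.10×10⁴ V.
W_ext = qΔV = 0.0160 J.

0.0160 J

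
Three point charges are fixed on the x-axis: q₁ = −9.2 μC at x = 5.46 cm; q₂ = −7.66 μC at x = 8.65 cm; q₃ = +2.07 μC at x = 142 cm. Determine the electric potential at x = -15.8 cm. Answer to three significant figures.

The total potential is the scalar sum of each charge's contribution, V = Σ kqᵢ/rᵢ.
Distances from the field point to each charge: r₁ = 0.213 m, r₂ = 0.244 m, r₃ = 1.58 m.
V = k[(-9.20×10⁻⁶)/(0.213) + (-7.66×10⁻⁶)/(0.244) + (2.07×10⁻⁶)/(1.58)] = -6.59×10⁵ V.

-6.59×10⁵ V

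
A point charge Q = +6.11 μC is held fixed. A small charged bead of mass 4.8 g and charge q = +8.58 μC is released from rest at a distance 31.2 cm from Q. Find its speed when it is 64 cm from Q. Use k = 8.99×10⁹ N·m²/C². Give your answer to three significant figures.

Only the electrostatic force acts, so mechanical energy is conserved: ½mv² = U₁ − U₂ = kQq(1/r₁ − 1/r₂).
U₁ − U₂ = (8.99×10⁹ N·m²/C²)(6.11×10⁻⁶ C)(8.58×10⁻⁶ C)(1/0.312 − 1/0.640) = 0.774 J.
v = √(2·0.774/4.80×10⁻³) = 18.0 m/s.

18.0 m/s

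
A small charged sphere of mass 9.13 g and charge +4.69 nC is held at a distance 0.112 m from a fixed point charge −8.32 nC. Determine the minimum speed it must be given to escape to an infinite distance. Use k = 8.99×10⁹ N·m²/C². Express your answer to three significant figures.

0.0262 m/s

To just escape, total mechanical energy must reach zero at infinity: ½mv²_min + U = 0, so ½mv²_min = −U = |kQq|/r.
|U| = |kQq|/r = (8.99×10⁹ N·m²/C²)(8.32×10⁻⁹)(4.69×10⁻⁹)/(0.112) = 3.13×10⁻⁶ J.
v_min = √(2|U|/m) = √(2·3.13×10⁻⁶/9.13×10⁻³) = 0.0262 m/s.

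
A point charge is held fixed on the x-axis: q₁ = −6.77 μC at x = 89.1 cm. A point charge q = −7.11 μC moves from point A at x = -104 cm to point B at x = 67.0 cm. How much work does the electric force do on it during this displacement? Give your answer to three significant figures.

-1.73 J

The work done by the electric force is W_field = −ΔU = −q(V_B − V_A) = q(V_A − V_B).
At A: distance to the source charge is 1.93 m; V_A = kq₁/r = -3.15×10⁴ V.
At B: distance to the source charge is 0.221 m; V_B = kq₁/r = -2.75×10⁵ V.
ΔV = V_B − V_A = -2.44×10⁵ V.
W_field = −qΔV = −(-7.11×10⁻⁶ C)(-2.44×10⁵ V) = -1.73 J.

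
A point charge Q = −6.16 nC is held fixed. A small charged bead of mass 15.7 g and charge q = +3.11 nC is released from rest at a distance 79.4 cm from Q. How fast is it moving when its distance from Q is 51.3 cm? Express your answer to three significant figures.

Only the electrostatic force acts, so mechanical energy is conserved: ½mv² = U₁ − U₂ = kQq(1/r₁ − 1/r₂).
U₁ − U₂ = (8.99×10⁹ N·m²/C²)(-6.16×10⁻⁹ C)(3.11×10⁻⁹ C)(1/0.794 − 1/0.513) = 1.19×10⁻⁷ J.
v = √(2·1.19×10⁻⁷/0.0157) = 3.89×10⁻³ m/s.

3.89×10⁻³ m/s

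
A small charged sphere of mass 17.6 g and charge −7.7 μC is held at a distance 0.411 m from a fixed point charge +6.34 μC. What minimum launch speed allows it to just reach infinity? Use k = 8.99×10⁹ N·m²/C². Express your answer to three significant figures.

To just escape, total mechanical energy must reach zero at infinity: ½mv²_min + U = 0, so ½mv²_min = −U = |kQq|/r.
|U| = |kQq|/r = (8.99×10⁹ N·m²/C²)(6.34×10⁻⁶)(7.70×10⁻⁶)/(0.411) = 1.07 J.
v_min = √(2|U|/m) = √(2·1.07/0.0176) = 11.0 m/s.

11.0 m/s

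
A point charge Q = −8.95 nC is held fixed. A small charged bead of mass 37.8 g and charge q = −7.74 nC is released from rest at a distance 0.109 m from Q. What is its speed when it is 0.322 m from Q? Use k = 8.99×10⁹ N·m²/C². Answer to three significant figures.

Only the electrostatic force acts, so mechanical energy is conserved: ½mv² = U₁ − U₂ = kQq(1/r₁ − 1/r₂).
U₁ − U₂ = (8.99×10⁹ N·m²/C²)(-8.95×10⁻⁹ C)(-7.74×10⁻⁹ C)(1/0.109 − 1/0.322) = 3.78×10⁻⁶ J.
v = √(2·3.78×10⁻⁶/0.0378) = 0.0141 m/s.

0.0141 m/s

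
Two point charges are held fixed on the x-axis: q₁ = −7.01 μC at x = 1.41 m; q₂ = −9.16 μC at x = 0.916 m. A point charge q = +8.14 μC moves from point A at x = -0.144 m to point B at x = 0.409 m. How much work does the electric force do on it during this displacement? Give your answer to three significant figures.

The work done by the electric force is W_field = −ΔU = −q(V_B − V_A) = q(V_A − V_B).
At A: distances to the source charges are 1.55 m, 1.06 m; V_A = Σ kqᵢ/rᵢ = -1.18×10⁵ V.
At B: distances to the source charges are 1.00 m, 0.507 m; V_B = Σ kqᵢ/rᵢ = -2.25×10⁵ V.
ΔV = V_B − V_A = -1.07×10⁵ V.
W_field = −qΔV = −(8.14×10⁻⁶ C)(-1.07×10⁵ V) = 0.872 J.

0.872 J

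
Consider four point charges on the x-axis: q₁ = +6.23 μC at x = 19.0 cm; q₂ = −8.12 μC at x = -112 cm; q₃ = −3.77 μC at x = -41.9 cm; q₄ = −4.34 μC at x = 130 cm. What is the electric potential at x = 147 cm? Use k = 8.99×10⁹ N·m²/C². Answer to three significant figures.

-2.32×10⁵ V

The total potential is the scalar sum of each charge's contribution, V = Σ kqᵢ/rᵢ.
Distances from the field point to each charge: r₁ = 1.28 m, r₂ = 2.59 m, r₃ = 1.89 m, r₄ = 0.170 m.
V = k[(6.23×10⁻⁶)/(1.28) + (-8.12×10⁻⁶)/(2.59) + (-3.77×10⁻⁶)/(1.89) + (-4.34×10⁻⁶)/(0.170)] = -2.32×10⁵ V.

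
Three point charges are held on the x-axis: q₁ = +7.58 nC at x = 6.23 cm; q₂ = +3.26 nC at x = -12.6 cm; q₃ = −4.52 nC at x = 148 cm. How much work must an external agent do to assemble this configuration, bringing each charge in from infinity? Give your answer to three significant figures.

8.80×10⁻⁷ J

The work to assemble the configuration equals its total potential energy, U = Σ kqᵢqⱼ/rᵢⱼ over all pairs.
Pair separations: r₁₂ = 0.188 m, r₁₃ = 1.42 m, r₂₃ = 1.61 m.
U = (1.18×10⁻⁶) + (-2.17×10⁻⁷) + (-8.25×10⁻⁸) = 8.80×10⁻⁷ J.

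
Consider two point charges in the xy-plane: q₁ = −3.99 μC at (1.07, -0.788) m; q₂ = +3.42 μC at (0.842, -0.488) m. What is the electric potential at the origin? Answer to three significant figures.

4600 V

Electric potential is a scalar, so the contributions from each charge add algebraically: V = Σ kqᵢ/rᵢ.
Distances from the field point to each charge: r₁ = 1.33 m, r₂ = 0.973 m.
V = k[(-3.99×10⁻⁶)/(1.33) + (3.42×10⁻⁶)/(0.973)] = 4600 V.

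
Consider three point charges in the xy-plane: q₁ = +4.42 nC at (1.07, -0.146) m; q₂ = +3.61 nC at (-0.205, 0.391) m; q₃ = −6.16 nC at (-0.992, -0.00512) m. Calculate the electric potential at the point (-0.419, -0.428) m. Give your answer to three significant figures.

Electric potential is a scalar, so the contributions from each charge add algebraically: V = Σ kqᵢ/rᵢ.
Distances from the field point to each charge: r₁ = 1.52 m, r₂ = 0.846 m, r₃ = 0.712 m.
V = k[(4.42×10⁻⁹)/(1.52) + (3.61×10⁻⁹)/(0.846) + (-6.16×10⁻⁹)/(0.712)] = -13.2 V.

-13.2 V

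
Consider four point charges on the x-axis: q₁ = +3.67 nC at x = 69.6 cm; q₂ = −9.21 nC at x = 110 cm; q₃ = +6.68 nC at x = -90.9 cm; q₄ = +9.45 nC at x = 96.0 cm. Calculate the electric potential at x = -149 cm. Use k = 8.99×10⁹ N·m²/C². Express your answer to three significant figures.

121 V

The total potential is the scalar sum of each charge's contribution, V = Σ kqᵢ/rᵢ.
Distances from the field point to each charge: r₁ = 2.19 m, r₂ = 2.59 m, r₃ = 0.581 m, r₄ = 2.45 m.
V = k[(3.67×10⁻⁹)/(2.19) + (-9.21×10⁻⁹)/(2.59) + (6.68×10⁻⁹)/(0.581) + (9.45×10⁻⁹)/(2.45)] = 121 V.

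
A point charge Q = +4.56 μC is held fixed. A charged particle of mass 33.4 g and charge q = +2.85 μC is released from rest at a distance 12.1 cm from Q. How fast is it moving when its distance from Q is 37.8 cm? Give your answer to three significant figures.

Only the electrostatic force acts, so mechanical energy is conserved: ½mv² = U₁ − U₂ = kQq(1/r₁ − 1/r₂).
U₁ − U₂ = (8.99×10⁹ N·m²/C²)(4.56×10⁻⁶ C)(2.85×10⁻⁶ C)(1/0.121 − 1/0.378) = 0.656 J.
v = √(2·0.656/0.0334) = 6.27 m/s.

6.27 m/s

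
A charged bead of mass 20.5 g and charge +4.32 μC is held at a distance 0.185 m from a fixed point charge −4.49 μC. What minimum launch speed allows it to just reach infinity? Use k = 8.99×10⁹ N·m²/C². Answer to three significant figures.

To just escape, total mechanical energy must reach zero at infinity: ½mv²_min + U = 0, so ½mv²_min = −U = |kQq|/r.
|U| = |kQq|/r = (8.99×10⁹ N·m²/C²)(4.49×10⁻⁶)(4.32×10⁻⁶)/(0.185) = 0.943 J.
v_min = √(2|U|/m) = √(2·0.943/0.0205) = 9.59 m/s.

9.59 m/s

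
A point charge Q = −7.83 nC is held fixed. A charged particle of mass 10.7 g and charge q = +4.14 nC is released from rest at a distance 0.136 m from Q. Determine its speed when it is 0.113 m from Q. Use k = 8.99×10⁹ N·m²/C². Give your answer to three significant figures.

9.03×10⁻³ m/s

Only the electrostatic force acts, so mechanical energy is conserved: ½mv² = U₁ − U₂ = kQq(1/r₁ − 1/r₂).
U₁ − U₂ = (8.99×10⁹ N·m²/C²)(-7.83×10⁻⁹ C)(4.14×10⁻⁹ C)(1/0.136 − 1/0.113) = 4.36×10⁻⁷ J.
v = √(2·4.36×10⁻⁷/0.0107) = 9.03×10⁻³ m/s.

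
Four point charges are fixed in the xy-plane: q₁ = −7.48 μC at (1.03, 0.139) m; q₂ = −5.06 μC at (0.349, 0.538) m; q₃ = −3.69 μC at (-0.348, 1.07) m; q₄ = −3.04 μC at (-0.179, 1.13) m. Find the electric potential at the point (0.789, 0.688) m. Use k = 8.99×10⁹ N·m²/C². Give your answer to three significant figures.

Electric potential is a scalar, so the contributions from each charge add algebraically: V = Σ kqᵢ/rᵢ.
Distances from the field point to each charge: r₁ = 0.600 m, r₂ = 0.465 m, r₃ = 1.20 m, r₄ = 1.06 m.
V = k[(-7.48×10⁻⁶)/(0.600) + (-5.06×10⁻⁶)/(0.465) + (-3.69×10⁻⁶)/(1.20) + (-3.04×10⁻⁶)/(1.06)] = -2.63×10⁵ V.

-2.63×10⁵ V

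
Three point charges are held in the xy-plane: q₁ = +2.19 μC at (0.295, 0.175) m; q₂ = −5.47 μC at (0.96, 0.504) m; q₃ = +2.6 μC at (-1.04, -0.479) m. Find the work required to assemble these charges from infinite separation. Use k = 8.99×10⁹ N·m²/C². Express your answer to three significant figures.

-0.168 J

The assembly work is the sum of pairwise potential energies, U = Σ_{i<j} kqᵢqⱼ/rᵢⱼ.
Pair separations: r₁₂ = 0.742 m, r₁₃ = 1.49 m, r₂₃ = 2.23 m.
U = (-0.145) + (0.0344) + (-0.0574) = -0.168 J.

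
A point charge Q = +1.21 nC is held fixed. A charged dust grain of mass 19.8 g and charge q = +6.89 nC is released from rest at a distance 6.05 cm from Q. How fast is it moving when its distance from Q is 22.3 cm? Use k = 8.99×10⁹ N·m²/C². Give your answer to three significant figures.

Only the electrostatic force acts, so mechanical energy is conserved: ½mv² = U₁ − U₂ = kQq(1/r₁ − 1/r₂).
U₁ − U₂ = (8.99×10⁹ N·m²/C²)(1.21×10⁻⁹ C)(6.89×10⁻⁹ C)(1/0.0605 − 1/0.223) = 9.03×10⁻⁷ J.
v = √(2·9.03×10⁻⁷/0.0198) = 9.55×10⁻³ m/s.

9.55×10⁻³ m/s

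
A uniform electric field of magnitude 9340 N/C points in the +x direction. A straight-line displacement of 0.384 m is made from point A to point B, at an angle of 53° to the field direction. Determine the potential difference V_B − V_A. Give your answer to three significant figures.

-2160 V

Only the component of displacement along E changes the potential: ΔV = −E·d·cosθ.
ΔV = −(9340 V/m)(0.384 m)cos53° = -2160 V.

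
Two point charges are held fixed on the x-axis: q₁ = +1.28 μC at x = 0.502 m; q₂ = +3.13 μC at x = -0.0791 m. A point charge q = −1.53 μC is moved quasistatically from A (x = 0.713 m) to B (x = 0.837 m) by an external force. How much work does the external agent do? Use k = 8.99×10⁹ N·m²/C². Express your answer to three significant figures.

0.0382 J

For quasistatic motion the external work equals the change in potential energy: W_ext = qΔV = q(V_B − V_A).
At A: distances to the source charges are 0.211 m, 0.792 m; V_A = Σ kqᵢ/rᵢ = 9.01×10⁴ V.
At B: distances to the source charges are 0.335 m, 0.916 m; V_B = Σ kqᵢ/rᵢ = 6.51×10⁴ V.
ΔV = V_B − V_A = -2.50×10⁴ V.
W_ext = qΔV = (-1.53×10⁻⁶ C)(-2.50×10⁴ V) = 0.0382 J.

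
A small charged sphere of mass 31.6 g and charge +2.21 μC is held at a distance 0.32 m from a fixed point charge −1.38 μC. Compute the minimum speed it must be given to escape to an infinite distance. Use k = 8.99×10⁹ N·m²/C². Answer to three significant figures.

2.33 m/s

To just escape, total mechanical energy must reach zero at infinity: ½mv²_min + U = 0, so ½mv²_min = −U = |kQq|/r.
|U| = |kQq|/r = (8.99×10⁹ N·m²/C²)(1.38×10⁻⁶)(2.21×10⁻⁶)/(0.320) = 0.0857 J.
v_min = √(2|U|/m) = √(2·0.0857/0.0316) = 2.33 m/s.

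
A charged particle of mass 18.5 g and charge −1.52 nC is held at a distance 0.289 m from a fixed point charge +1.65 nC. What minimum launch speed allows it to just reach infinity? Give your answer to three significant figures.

To just escape, total mechanical energy must reach zero at infinity: ½mv²_min + U = 0, so ½mv²_min = −U = |kQq|/r.
|U| = |kQq|/r = (8.99×10⁹ N·m²/C²)(1.65×10⁻⁹)(1.52×10⁻⁹)/(0.289) = 7.80×10⁻⁸ J.
v_min = √(2|U|/m) = √(2·7.80×10⁻⁸/0.0185) = 2.90×10⁻³ m/s.

2.90×10⁻³ m/s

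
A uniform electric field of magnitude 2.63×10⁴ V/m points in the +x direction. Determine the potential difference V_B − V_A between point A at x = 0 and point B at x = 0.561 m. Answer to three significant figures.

In a uniform field, potential decreases in the direction of E: V_B − V_A = −E·Δx.
V_B − V_A = −(2.63×10⁴ V/m)(0.561 m) = -1.48×10⁴ V.

-1.48×10⁴ V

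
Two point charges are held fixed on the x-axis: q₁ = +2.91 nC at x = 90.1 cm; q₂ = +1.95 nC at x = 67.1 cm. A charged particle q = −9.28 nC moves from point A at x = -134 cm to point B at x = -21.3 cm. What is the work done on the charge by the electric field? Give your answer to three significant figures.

2.13×10⁻⁷ J

The work done by the electric force is W_field = −ΔU = −q(V_B − V_A) = q(V_A − V_B).
At A: distances to the source charges are 2.24 m, 2.01 m; V_A = Σ kqᵢ/rᵢ = 20.4 V.
At B: distances to the source charges are 1.11 m, 0.884 m; V_B = Σ kqᵢ/rᵢ = 43.3 V.
ΔV = V_B − V_A = 22.9 V.
W_field = −qΔV = −(-9.28×10⁻⁹ C)(22.9 V) = 2.13×10⁻⁷ J.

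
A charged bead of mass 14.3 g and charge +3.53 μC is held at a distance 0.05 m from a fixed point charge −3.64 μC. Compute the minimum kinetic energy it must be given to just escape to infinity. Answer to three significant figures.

2.31 J

To just escape, total mechanical energy must reach zero at infinity: ½mv²_min + U = 0, so ½mv²_min = −U = |kQq|/r.
|U| = |kQq|/r = (8.99×10⁹ N·m²/C²)(3.64×10⁻⁶)(3.53×10⁻⁶)/(0.0500) = 2.31 J.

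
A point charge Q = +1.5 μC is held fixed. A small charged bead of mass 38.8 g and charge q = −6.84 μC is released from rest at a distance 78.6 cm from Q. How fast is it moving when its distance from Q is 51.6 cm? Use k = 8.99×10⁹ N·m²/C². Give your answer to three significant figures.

Only the electrostatic force acts, so mechanical energy is conserved: ½mv² = U₁ − U₂ = kQq(1/r₁ − 1/r₂).
U₁ − U₂ = (8.99×10⁹ N·m²/C²)(1.50×10⁻⁶ C)(-6.84×10⁻⁶ C)(1/0.786 − 1/0.516) = 0.0614 J.
v = √(2·0.0614/0.0388) = 1.78 m/s.

1.78 m/s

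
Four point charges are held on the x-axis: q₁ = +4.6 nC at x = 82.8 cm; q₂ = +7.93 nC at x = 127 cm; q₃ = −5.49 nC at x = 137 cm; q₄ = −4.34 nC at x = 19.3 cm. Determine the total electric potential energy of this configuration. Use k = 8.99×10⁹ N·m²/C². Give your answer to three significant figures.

The assembly work is the sum of pairwise potential energies, U = Σ_{i<j} kqᵢqⱼ/rᵢⱼ.
Pair separations: r₁₂ = 0.442 m, r₁₃ = 0.542 m, r₁₄ = 0.635 m, r₂₃ = 0.100 m, r₂₄ = 1.08 m, r₃₄ = 1.18 m.
Summing all 6 pair terms gives U = -3.98×10⁻⁶ J.

-3.98×10⁻⁶ J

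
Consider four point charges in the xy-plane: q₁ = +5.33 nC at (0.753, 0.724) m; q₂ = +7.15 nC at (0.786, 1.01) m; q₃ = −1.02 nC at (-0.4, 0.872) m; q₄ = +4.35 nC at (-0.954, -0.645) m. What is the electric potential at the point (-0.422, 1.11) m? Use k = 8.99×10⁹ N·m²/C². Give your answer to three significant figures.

74.7 V

Electric potential is a scalar, so the contributions from each charge add algebraically: V = Σ kqᵢ/rᵢ.
Distances from the field point to each charge: r₁ = 1.24 m, r₂ = 1.21 m, r₃ = 0.239 m, r₄ = 1.83 m.
V = k[(5.33×10⁻⁹)/(1.24) + (7.15×10⁻⁹)/(1.21) + (-1.02×10⁻⁹)/(0.239) + (4.35×10⁻⁹)/(1.83)] = 74.7 V.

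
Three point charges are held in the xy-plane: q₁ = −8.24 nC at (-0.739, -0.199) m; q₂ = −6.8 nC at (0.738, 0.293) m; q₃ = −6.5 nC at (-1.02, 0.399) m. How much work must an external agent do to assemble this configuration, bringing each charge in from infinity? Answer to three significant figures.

The work to assemble the configuration equals its total potential energy, U = Σ kqᵢqⱼ/rᵢⱼ over all pairs.
Pair separations: r₁₂ = 1.56 m, r₁₃ = 0.661 m, r₂₃ = 1.76 m.
U = (3.24×10⁻⁷) + (7.29×10⁻⁷) + (2.26×10⁻⁷) = 1.28×10⁻⁶ J.

1.28×10⁻⁶ J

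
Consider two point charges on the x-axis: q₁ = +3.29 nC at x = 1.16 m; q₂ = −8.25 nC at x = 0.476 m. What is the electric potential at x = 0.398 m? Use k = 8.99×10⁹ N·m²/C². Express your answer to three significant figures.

-912 V

The total potential is the scalar sum of each charge's contribution, V = Σ kqᵢ/rᵢ.
Distances from the field point to each charge: r₁ = 0.762 m, r₂ = 0.0780 m.
V = k[(3.29×10⁻⁹)/(0.762) + (-8.25×10⁻⁹)/(0.0780)] = -912 V.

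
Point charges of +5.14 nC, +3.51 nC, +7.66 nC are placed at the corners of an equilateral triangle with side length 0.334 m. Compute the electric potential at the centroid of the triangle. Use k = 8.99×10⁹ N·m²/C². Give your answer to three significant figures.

Electric potential is a scalar, so the contributions from each charge add algebraically: V = Σ kqᵢ/rᵢ.
The distance from each vertex to the centroid is a/√3 = 0.193 m.
V = k[(5.14×10⁻⁹)/(0.193) + (3.51×10⁻⁹)/(0.193) + (7.66×10⁻⁹)/(0.193)] = 760 V.

760 V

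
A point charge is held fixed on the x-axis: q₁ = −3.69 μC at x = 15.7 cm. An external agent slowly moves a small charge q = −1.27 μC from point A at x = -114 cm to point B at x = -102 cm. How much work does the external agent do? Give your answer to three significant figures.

3.31×10⁻³ J

For quasistatic motion the external work equals the change in potential energy: W_ext = qΔV = q(V_B − V_A).
At A: distance to the source charge is 1.30 m; V_A = kq₁/r = -2.56×10⁴ V.
At B: distance to the source charge is 1.18 m; V_B = kq₁/r = -2.82×10⁴ V.
ΔV = V_B − V_A = -2610 V.
W_ext = qΔV = (-1.27×10⁻⁶ C)(-2610 V) = 3.31×10⁻³ J.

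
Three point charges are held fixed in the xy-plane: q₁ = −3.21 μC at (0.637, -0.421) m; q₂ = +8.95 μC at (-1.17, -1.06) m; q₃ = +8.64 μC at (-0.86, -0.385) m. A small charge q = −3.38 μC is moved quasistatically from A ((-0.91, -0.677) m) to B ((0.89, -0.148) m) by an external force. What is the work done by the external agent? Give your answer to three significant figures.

1.40 J

For quasistatic motion the external work equals the change in potential energy: W_ext = qΔV = q(V_B − V_A).
At A: distances to the source charges are 1.57 m, 0.463 m, 0.296 m; V_A = Σ kqᵢ/rᵢ = 4.18×10⁵ V.
At B: distances to the source charges are 0.372 m, 2.25 m, 1.77 m; V_B = Σ kqᵢ/rᵢ = 2170 V.
ΔV = V_B − V_A = -4.15×10⁵ V.
W_ext = qΔV = (-3.38×10⁻⁶ C)(-4.15×10⁵ V) = 1.40 J.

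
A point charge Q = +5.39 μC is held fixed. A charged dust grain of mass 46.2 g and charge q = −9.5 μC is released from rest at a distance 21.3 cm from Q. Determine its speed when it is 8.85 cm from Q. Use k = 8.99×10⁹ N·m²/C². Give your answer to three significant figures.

Only the electrostatic force acts, so mechanical energy is conserved: ½mv² = U₁ − U₂ = kQq(1/r₁ − 1/r₂).
U₁ − U₂ = (8.99×10⁹ N·m²/C²)(5.39×10⁻⁶ C)(-9.50×10⁻⁶ C)(1/0.213 − 1/0.0885) = 3.04 J.
v = √(2·3.04/0.0462) = 11.5 m/s.

11.5 m/s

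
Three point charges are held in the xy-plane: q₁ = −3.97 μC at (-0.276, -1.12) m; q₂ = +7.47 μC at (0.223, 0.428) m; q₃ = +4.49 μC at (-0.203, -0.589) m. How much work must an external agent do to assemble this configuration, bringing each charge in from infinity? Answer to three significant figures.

-0.189 J

The assembly work is the sum of pairwise potential energies, U = Σ_{i<j} kqᵢqⱼ/rᵢⱼ.
Pair separations: r₁₂ = 1.63 m, r₁₃ = 0.536 m, r₂₃ = 1.10 m.
U = (-0.164) + (-0.299) + (0.273) = -0.189 J.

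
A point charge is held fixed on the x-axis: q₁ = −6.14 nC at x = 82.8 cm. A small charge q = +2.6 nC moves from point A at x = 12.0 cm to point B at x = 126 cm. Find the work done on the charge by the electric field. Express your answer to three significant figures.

The work done by the electric force is W_field = −ΔU = −q(V_B − V_A) = q(V_A − V_B).
At A: distance to the source charge is 0.708 m; V_A = kq₁/r = -78.0 V.
At B: distance to the source charge is 0.432 m; V_B = kq₁/r = -128 V.
ΔV = V_B − V_A = -49.8 V.
W_field = −qΔV = −(2.60×10⁻⁹ C)(-49.8 V) = 1.30×10⁻⁷ J.

1.30×10⁻⁷ J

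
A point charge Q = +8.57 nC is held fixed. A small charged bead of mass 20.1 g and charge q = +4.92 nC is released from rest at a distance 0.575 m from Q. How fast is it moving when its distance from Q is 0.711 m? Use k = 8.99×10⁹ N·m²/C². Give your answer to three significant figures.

3.54×10⁻³ m/s

Only the electrostatic force acts, so mechanical energy is conserved: ½mv² = U₁ − U₂ = kQq(1/r₁ − 1/r₂).
U₁ − U₂ = (8.99×10⁹ N·m²/C²)(8.57×10⁻⁹ C)(4.92×10⁻⁹ C)(1/0.575 − 1/0.711) = 1.26×10⁻⁷ J.
v = √(2·1.26×10⁻⁷/0.0201) = 3.54×10⁻³ m/s.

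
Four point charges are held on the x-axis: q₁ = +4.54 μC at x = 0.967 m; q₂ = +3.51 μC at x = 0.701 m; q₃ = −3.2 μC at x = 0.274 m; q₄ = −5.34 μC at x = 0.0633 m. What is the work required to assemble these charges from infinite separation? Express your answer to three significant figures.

0.337 J

The assembly work is the sum of pairwise potential energies, U = Σ_{i<j} kqᵢqⱼ/rᵢⱼ.
Pair separations: r₁₂ = 0.266 m, r₁₃ = 0.693 m, r₁₄ = 0.904 m, r₂₃ = 0.427 m, r₂₄ = 0.638 m, r₃₄ = 0.211 m.
Summing all 6 pair terms gives U = 0.337 J.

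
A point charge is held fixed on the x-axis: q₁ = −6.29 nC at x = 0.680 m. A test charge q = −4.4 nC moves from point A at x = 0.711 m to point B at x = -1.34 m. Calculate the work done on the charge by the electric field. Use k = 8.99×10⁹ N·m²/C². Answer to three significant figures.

7.90×10⁻⁶ J

The work done by the electric force is W_field = −ΔU = −q(V_B − V_A) = q(V_A − V_B).
At A: distance to the source charge is 0.0310 m; V_A = kq₁/r = -1820 V.
At B: distance to the source charge is 2.02 m; V_B = kq₁/r = -28.0 V.
ΔV = V_B − V_A = 1800 V.
W_field = −qΔV = −(-4.40×10⁻⁹ C)(1800 V) = 7.90×10⁻⁶ J.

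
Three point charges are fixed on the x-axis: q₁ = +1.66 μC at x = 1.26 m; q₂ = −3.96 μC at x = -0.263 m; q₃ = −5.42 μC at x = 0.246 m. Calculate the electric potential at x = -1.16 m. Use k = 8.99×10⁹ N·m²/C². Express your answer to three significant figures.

The total potential is the scalar sum of each charge's contribution, V = Σ kqᵢ/rᵢ.
Distances from the field point to each charge: r₁ = 2.42 m, r₂ = 0.897 m, r₃ = 1.41 m.
V = k[(1.66×10⁻⁶)/(2.42) + (-3.96×10⁻⁶)/(0.897) + (-5.42×10⁻⁶)/(1.41)] = -6.82×10⁴ V.

-6.82×10⁴ V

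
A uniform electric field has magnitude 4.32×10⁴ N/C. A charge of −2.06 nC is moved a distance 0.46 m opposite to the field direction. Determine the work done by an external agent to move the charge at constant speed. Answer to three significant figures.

The potential change for a displacement 0.46 m opposite to the field direction is ΔV = +Ed = 1.99×10⁴ V.
W_ext = qΔV = -4.09×10⁻⁵ J.

-4.09×10⁻⁵ J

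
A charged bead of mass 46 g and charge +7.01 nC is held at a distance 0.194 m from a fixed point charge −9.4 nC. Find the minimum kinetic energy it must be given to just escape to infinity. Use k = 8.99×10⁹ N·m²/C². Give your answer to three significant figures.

To just escape, total mechanical energy must reach zero at infinity: ½mv²_min + U = 0, so ½mv²_min = −U = |kQq|/r.
|U| = |kQq|/r = (8.99×10⁹ N·m²/C²)(9.40×10⁻⁹)(7.01×10⁻⁹)/(0.194) = 3.05×10⁻⁶ J.

3.05×10⁻⁶ J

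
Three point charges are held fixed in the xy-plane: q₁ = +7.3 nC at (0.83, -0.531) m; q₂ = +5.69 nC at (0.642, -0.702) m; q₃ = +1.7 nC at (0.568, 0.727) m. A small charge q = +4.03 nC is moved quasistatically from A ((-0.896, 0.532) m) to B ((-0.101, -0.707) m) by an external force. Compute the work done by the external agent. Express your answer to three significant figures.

3.19×10⁻⁷ J

For quasistatic motion the external work equals the change in potential energy: W_ext = qΔV = q(V_B − V_A).
At A: distances to the source charges are 2.03 m, 1.97 m, 1.48 m; V_A = Σ kqᵢ/rᵢ = 68.7 V.
At B: distances to the source charges are 0.947 m, 0.743 m, 1.58 m; V_B = Σ kqᵢ/rᵢ = 148 V.
ΔV = V_B − V_A = 79.1 V.
W_ext = qΔV = (4.03×10⁻⁹ C)(79.1 V) = 3.19×10⁻⁷ J.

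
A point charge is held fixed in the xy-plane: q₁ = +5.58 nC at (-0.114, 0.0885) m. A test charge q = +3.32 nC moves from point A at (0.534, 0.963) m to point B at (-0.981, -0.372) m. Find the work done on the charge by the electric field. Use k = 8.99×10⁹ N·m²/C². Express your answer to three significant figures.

-1.66×10⁻⁸ J

The work done by the electric force is W_field = −ΔU = −q(V_B − V_A) = q(V_A − V_B).
At A: distance to the source charge is 1.09 m; V_A = kq₁/r = 46.1 V.
At B: distance to the source charge is 0.982 m; V_B = kq₁/r = 51.1 V.
ΔV = V_B − V_A = 5.01 V.
W_field = −qΔV = −(3.32×10⁻⁹ C)(5.01 V) = -1.66×10⁻⁸ J.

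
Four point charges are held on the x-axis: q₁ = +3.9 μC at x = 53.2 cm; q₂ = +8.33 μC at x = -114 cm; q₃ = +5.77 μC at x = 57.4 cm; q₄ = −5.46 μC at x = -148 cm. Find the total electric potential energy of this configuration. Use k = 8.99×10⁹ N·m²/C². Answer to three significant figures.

3.81 J

The work to assemble the configuration equals its total potential energy, U = Σ kqᵢqⱼ/rᵢⱼ over all pairs.
Pair separations: r₁₂ = 1.67 m, r₁₃ = 0.0420 m, r₁₄ = 2.01 m, r₂₃ = 1.71 m, r₂₄ = 0.340 m, r₃₄ = 2.05 m.
Summing all 6 pair terms gives U = 3.81 J.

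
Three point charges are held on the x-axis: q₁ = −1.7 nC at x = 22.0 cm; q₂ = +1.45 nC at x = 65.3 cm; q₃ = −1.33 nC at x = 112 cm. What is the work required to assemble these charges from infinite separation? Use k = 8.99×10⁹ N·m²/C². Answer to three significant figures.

The assembly work is the sum of pairwise potential energies, U = Σ_{i<j} kqᵢqⱼ/rᵢⱼ.
Pair separations: r₁₂ = 0.433 m, r₁₃ = 0.900 m, r₂₃ = 0.467 m.
U = (-5.12×10⁻⁸) + (2.26×10⁻⁸) + (-3.71×10⁻⁸) = -6.57×10⁻⁸ J.

-6.57×10⁻⁸ J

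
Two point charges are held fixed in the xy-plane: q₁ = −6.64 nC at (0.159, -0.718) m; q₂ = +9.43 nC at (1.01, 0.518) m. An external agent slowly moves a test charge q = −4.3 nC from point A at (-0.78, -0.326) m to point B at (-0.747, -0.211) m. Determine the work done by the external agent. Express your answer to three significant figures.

-1.25×10⁻⁸ J

For quasistatic motion the external work equals the change in potential energy: W_ext = qΔV = q(V_B − V_A).
At A: distances to the source charges are 1.02 m, 1.98 m; V_A = Σ kqᵢ/rᵢ = -15.8 V.
At B: distances to the source charges are 1.04 m, 1.90 m; V_B = Σ kqᵢ/rᵢ = -12.9 V.
ΔV = V_B − V_A = 2.90 V.
W_ext = qΔV = (-4.30×10⁻⁹ C)(2.90 V) = -1.25×10⁻⁸ J.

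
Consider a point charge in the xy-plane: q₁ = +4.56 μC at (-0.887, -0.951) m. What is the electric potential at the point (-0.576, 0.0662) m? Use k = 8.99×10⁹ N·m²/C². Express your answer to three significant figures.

3.85×10⁴ V

Electric potential is a scalar, so the contributions from each charge add algebraically: V = Σ kqᵢ/rᵢ.
Distances from the field point to each charge: r₁ = 1.06 m.
V = k[(4.56×10⁻⁶)/(1.06)] = 3.85×10⁴ V.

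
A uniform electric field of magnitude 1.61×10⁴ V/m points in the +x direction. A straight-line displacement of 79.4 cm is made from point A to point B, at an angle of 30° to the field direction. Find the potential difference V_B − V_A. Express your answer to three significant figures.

-1.11×10⁴ V

Only the component of displacement along E changes the potential: ΔV = −E·d·cosθ.
ΔV = −(1.61×10⁴ V/m)(0.794 m)cos30° = -1.11×10⁴ V.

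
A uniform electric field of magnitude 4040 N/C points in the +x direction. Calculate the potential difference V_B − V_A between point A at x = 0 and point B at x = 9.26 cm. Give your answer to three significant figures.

In a uniform field, potential decreases in the direction of E: V_B − V_A = −E·Δx.
V_B − V_A = −(4040 V/m)(0.0926 m) = -374 V.

-374 V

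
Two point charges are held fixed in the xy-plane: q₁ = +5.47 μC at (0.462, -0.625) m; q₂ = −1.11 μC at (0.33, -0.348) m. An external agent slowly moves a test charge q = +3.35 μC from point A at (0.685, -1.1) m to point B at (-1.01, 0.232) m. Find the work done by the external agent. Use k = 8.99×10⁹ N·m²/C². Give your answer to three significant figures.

-0.200 J

For quasistatic motion the external work equals the change in potential energy: W_ext = qΔV = q(V_B − V_A).
At A: distances to the source charges are 0.525 m, 0.832 m; V_A = Σ kqᵢ/rᵢ = 8.17×10⁴ V.
At B: distances to the source charges are 1.70 m, 1.46 m; V_B = Σ kqᵢ/rᵢ = 2.20×10⁴ V.
ΔV = V_B − V_A = -5.97×10⁴ V.
W_ext = qΔV = (3.35×10⁻⁶ C)(-5.97×10⁴ V) = -0.200 J.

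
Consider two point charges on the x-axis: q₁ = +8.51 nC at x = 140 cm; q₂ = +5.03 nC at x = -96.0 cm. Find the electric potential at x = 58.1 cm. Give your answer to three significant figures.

The total potential is the scalar sum of each charge's contribution, V = Σ kqᵢ/rᵢ.
Distances from the field point to each charge: r₁ = 0.819 m, r₂ = 1.54 m.
V = k[(8.51×10⁻⁹)/(0.819) + (5.03×10⁻⁹)/(1.54)] = 123 V.

123 V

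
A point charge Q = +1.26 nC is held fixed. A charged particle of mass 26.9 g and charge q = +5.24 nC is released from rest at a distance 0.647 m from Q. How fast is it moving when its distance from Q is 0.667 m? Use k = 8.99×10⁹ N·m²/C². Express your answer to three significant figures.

4.52×10⁻⁴ m/s

Only the electrostatic force acts, so mechanical energy is conserved: ½mv² = U₁ − U₂ = kQq(1/r₁ − 1/r₂).
U₁ − U₂ = (8.99×10⁹ N·m²/C²)(1.26×10⁻⁹ C)(5.24×10⁻⁹ C)(1/0.647 − 1/0.667) = 2.75×10⁻⁹ J.
v = √(2·2.75×10⁻⁹/0.0269) = 4.52×10⁻⁴ m/s.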